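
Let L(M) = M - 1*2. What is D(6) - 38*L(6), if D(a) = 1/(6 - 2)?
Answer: -607/4 ≈ -151.75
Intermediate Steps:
L(M) = -2 + M (L(M) = M - 2 = -2 + M)
D(a) = ¼ (D(a) = 1/4 = ¼)
D(6) - 38*L(6) = ¼ - 38*(-2 + 6) = ¼ - 38*4 = ¼ - 152 = -607/4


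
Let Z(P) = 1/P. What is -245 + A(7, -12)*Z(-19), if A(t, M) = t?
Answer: -4662/19 ≈ -245.37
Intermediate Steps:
-245 + A(7, -12)*Z(-19) = -245 + 7/(-19) = -245 + 7*(-1/19) = -245 - 7/19 = -4662/19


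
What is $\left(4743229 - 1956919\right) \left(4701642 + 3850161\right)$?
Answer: $23827974216930$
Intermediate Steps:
$\left(4743229 - 1956919\right) \left(4701642 + 3850161\right) = 2786310 \cdot 8551803 = 23827974216930$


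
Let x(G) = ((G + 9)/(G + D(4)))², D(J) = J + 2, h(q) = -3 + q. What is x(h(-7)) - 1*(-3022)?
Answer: 48353/16 ≈ 3022.1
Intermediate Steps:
D(J) = 2 + J
x(G) = (9 + G)²/(6 + G)² (x(G) = ((G + 9)/(G + (2 + 4)))² = ((9 + G)/(G + 6))² = ((9 + G)/(6 + G))² = (9 + G)²/(6 + G)²)
x(h(-7)) - 1*(-3022) = (9 + (-3 - 7))²/(6 + (-3 - 7))² - 1*(-3022) = (9 - 10)²/(6 - 10)² + 3022 = (-1)²/(-4)² + 3022 = (1/16)*1 + 3022 = 1/16 + 3022 = 48353/16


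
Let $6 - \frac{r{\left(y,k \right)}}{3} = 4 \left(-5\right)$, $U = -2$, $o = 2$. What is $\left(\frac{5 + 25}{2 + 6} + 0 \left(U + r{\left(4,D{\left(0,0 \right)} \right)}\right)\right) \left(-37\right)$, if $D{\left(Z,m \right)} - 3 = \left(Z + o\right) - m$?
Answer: $- \frac{555}{4} \approx -138.75$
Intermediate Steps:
$D{\left(Z,m \right)} = 5 + Z - m$ ($D{\left(Z,m \right)} = 3 - \left(-2 + m - Z\right) = 3 + \left(2 + Z - m\right) = 5 + Z - m$)
$r{\left(y,k \right)} = 78$ ($r{\left(y,k \right)} = 18 - 3 \cdot 4 \left(-5\right) = 18 - -60 = 18 + 60 = 78$)
$\left(\frac{5 + 25}{2 + 6} + 0 \left(U + r{\left(4,D{\left(0,0 \right)} \right)}\right)\right) \left(-37\right) = \left(\frac{5 + 25}{2 + 6} + 0 \left(-2 + 78\right)\right) \left(-37\right) = \left(\frac{30}{8} + 0 \cdot 76\right) \left(-37\right) = \left(30 \cdot \frac{1}{8} + 0\right) \left(-37\right) = \left(\frac{15}{4} + 0\right) \left(-37\right) = \frac{15}{4} \left(-37\right) = - \frac{555}{4}$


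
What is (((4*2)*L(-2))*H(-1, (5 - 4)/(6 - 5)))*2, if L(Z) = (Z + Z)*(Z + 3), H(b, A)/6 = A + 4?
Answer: -1920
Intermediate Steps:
H(b, A) = 24 + 6*A (H(b, A) = 6*(A + 4) = 6*(4 + A) = 24 + 6*A)
L(Z) = 2*Z*(3 + Z) (L(Z) = (2*Z)*(3 + Z) = 2*Z*(3 + Z))
(((4*2)*L(-2))*H(-1, (5 - 4)/(6 - 5)))*2 = (((4*2)*(2*(-2)*(3 - 2)))*(24 + 6*((5 - 4)/(6 - 5))))*2 = ((8*(2*(-2)*1))*(24 + 6*(1/1)))*2 = ((8*(-4))*(24 + 6*(1*1)))*2 = -32*(24 + 6*1)*2 = -32*(24 + 6)*2 = -32*30*2 = -960*2 = -1920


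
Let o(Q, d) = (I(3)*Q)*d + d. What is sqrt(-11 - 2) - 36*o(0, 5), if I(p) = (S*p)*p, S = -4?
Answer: -180 + I*sqrt(13) ≈ -180.0 + 3.6056*I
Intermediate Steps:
I(p) = -4*p**2 (I(p) = (-4*p)*p = -4*p**2)
o(Q, d) = d - 36*Q*d (o(Q, d) = ((-4*3**2)*Q)*d + d = ((-4*9)*Q)*d + d = (-36*Q)*d + d = -36*Q*d + d = d - 36*Q*d)
sqrt(-11 - 2) - 36*o(0, 5) = sqrt(-11 - 2) - 180*(1 - 36*0) = sqrt(-13) - 180*(1 + 0) = I*sqrt(13) - 180 = -180 + I*sqrt(13)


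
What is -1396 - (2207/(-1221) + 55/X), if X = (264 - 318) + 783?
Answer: -413683472/296703 ≈ -1394.3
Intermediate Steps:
X = 729 (X = -54 + 783 = 729)
-1396 - (2207/(-1221) + 55/X) = -1396 - (2207/(-1221) + 55/729) = -1396 - (2207*(-1/1221) + 55*(1/729)) = -1396 - (-2207/1221 + 55/729) = -1396 - 1*(-513916/296703) = -1396 + 513916/296703 = -413683472/296703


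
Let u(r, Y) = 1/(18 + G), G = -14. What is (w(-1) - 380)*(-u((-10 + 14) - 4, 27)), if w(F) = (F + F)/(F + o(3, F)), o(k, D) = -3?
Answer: 759/8 ≈ 94.875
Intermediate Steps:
u(r, Y) = ¼ (u(r, Y) = 1/(18 - 14) = 1/4 = ¼)
w(F) = 2*F/(-3 + F) (w(F) = (F + F)/(F - 3) = (2*F)/(-3 + F) = 2*F/(-3 + F))
(w(-1) - 380)*(-u((-10 + 14) - 4, 27)) = (2*(-1)/(-3 - 1) - 380)*(-1*¼) = (2*(-1)/(-4) - 380)*(-¼) = (2*(-1)*(-¼) - 380)*(-¼) = (½ - 380)*(-¼) = -759/2*(-¼) = 759/8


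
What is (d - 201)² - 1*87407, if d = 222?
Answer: -86966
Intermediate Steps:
(d - 201)² - 1*87407 = (222 - 201)² - 1*87407 = 21² - 87407 = 441 - 87407 = -86966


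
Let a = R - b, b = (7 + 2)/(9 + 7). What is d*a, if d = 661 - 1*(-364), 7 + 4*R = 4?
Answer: -21525/16 ≈ -1345.3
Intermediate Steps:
R = -¾ (R = -7/4 + (¼)*4 = -7/4 + 1 = -¾ ≈ -0.75000)
d = 1025 (d = 661 + 364 = 1025)
b = 9/16 ≈ 0.56250
a = -21/16 (a = -¾ - 1*9/16 = -¾ - 9/16 = -21/16 ≈ -1.3125)
d*a = 1025*(-21/16) = -21525/16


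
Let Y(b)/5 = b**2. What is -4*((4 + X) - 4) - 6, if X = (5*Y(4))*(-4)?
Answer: 6394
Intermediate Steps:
Y(b) = 5*b**2
X = -1600 (X = (5*(5*4**2))*(-4) = (5*(5*16))*(-4) = (5*80)*(-4) = 400*(-4) = -1600)
-4*((4 + X) - 4) - 6 = -4*((4 - 1600) - 4) - 6 = -4*(-1596 - 4) - 6 = -4*(-1600) - 6 = 6400 - 6 = 6394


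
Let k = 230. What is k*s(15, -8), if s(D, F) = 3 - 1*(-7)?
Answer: 2300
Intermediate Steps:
s(D, F) = 10 (s(D, F) = 3 + 7 = 10)
k*s(15, -8) = 230*10 = 2300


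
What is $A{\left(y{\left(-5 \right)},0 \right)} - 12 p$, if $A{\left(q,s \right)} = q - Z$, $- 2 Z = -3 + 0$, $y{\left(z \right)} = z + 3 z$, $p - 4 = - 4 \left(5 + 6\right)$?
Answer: $\frac{917}{2} \approx 458.5$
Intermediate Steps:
$p = -40$ ($p = 4 - 4 \left(5 + 6\right) = 4 - 44 = -40$)
$y{\left(z \right)} = 4 z$
$Z = \frac{3}{2}$ ($Z = - \frac{-3 + 0}{2} = \left(- \frac{1}{2}\right) \left(-3\right) = \frac{3}{2} \approx 1.5$)
$A{\left(q,s \right)} = - \frac{3}{2} + q$ ($A{\left(q,s \right)} = q - \frac{3}{2} = - \frac{3}{2} + q$)
$A{\left(y{\left(-5 \right)},0 \right)} - 12 p = \left(- \frac{3}{2} + 4 \left(-5\right)\right) - -480 = \left(- \frac{3}{2} - 20\right) + 480 = - \frac{43}{2} + 480 = \frac{917}{2}$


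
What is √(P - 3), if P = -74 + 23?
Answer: 3*I*√6 ≈ 7.3485*I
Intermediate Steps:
P = -51
√(P - 3) = √(-51 - 3) = √(-54) = 3*I*√6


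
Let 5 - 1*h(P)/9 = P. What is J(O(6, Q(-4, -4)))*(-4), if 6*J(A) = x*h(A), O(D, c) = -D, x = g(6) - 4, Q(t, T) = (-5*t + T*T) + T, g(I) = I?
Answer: -132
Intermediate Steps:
h(P) = 45 - 9*P
Q(t, T) = T + T² - 5*t (Q(t, T) = (-5*t + T²) + T = (T² - 5*t) + T = T + T² - 5*t)
x = 2 (x = 6 - 4 = 2)
J(A) = 15 - 3*A (J(A) = (2*(45 - 9*A))/6 = (90 - 18*A)/6 = 15 - 3*A)
J(O(6, Q(-4, -4)))*(-4) = (15 - (-3)*6)*(-4) = (15 - 3*(-6))*(-4) = (15 + 18)*(-4) = 33*(-4) = -132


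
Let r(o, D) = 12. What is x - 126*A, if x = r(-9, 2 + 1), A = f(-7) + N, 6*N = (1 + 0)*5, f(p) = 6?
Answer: -849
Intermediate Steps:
N = ⅚ (N = ((1 + 0)*5)/6 = (1*5)/6 = (⅙)*5 = ⅚ ≈ 0.83333)
A = 41/6 (A = 6 + ⅚ = 41/6 ≈ 6.8333)
x = 12
x - 126*A = 12 - 126*41/6 = 12 - 861 = -849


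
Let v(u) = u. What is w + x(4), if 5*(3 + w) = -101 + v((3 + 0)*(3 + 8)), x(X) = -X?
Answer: -103/5 ≈ -20.600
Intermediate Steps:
w = -83/5 (w = -3 + (-101 + (3 + 0)*(3 + 8))/5 = -3 + (-101 + 3*11)/5 = -3 + (-101 + 33)/5 = -3 + (1/5)*(-68) = -3 - 68/5 = -83/5 ≈ -16.600)
w + x(4) = -83/5 - 1*4 = -83/5 - 4 = -103/5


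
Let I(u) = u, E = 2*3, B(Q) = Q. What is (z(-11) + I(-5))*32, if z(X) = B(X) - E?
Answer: -704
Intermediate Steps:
E = 6
z(X) = -6 + X (z(X) = X - 1*6 = X - 6 = -6 + X)
(z(-11) + I(-5))*32 = ((-6 - 11) - 5)*32 = (-17 - 5)*32 = -22*32 = -704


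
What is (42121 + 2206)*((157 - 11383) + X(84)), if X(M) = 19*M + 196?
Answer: -418180918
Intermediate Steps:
X(M) = 196 + 19*M
(42121 + 2206)*((157 - 11383) + X(84)) = (42121 + 2206)*((157 - 11383) + (196 + 19*84)) = 44327*(-11226 + (196 + 1596)) = 44327*(-11226 + 1792) = 44327*(-9434) = -418180918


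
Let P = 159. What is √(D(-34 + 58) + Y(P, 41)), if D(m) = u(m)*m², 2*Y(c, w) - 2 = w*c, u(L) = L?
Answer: √68338/2 ≈ 130.71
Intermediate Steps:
Y(c, w) = 1 + c*w/2 (Y(c, w) = 1 + (w*c)/2 = 1 + (c*w)/2 = 1 + c*w/2)
D(m) = m³ (D(m) = m*m² = m³)
√(D(-34 + 58) + Y(P, 41)) = √((-34 + 58)³ + (1 + (½)*159*41)) = √(24³ + (1 + 6519/2)) = √(13824 + 6521/2) = √(34169/2) = √68338/2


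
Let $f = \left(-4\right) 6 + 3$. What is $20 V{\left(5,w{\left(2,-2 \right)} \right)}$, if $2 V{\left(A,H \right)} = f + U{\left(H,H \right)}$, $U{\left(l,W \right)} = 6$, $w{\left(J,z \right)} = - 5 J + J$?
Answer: $-150$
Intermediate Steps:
$w{\left(J,z \right)} = - 4 J$
$f = -21$ ($f = -24 + 3 = -21$)
$V{\left(A,H \right)} = - \frac{15}{2}$ ($V{\left(A,H \right)} = \frac{-21 + 6}{2} = \frac{1}{2} \left(-15\right) = - \frac{15}{2}$)
$20 V{\left(5,w{\left(2,-2 \right)} \right)} = 20 \left(- \frac{15}{2}\right) = -150$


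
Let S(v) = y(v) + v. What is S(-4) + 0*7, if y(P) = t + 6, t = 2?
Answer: 4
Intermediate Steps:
y(P) = 8 (y(P) = 2 + 6 = 8)
S(v) = 8 + v
S(-4) + 0*7 = (8 - 4) + 0*7 = 4 + 0 = 4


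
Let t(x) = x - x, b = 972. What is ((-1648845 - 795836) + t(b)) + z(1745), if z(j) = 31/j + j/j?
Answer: -4265966569/1745 ≈ -2.4447e+6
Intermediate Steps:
z(j) = 1 + 31/j (z(j) = 31/j + 1 = 1 + 31/j)
t(x) = 0
((-1648845 - 795836) + t(b)) + z(1745) = ((-1648845 - 795836) + 0) + (31 + 1745)/1745 = (-2444681 + 0) + (1/1745)*1776 = -2444681 + 1776/1745 = -4265966569/1745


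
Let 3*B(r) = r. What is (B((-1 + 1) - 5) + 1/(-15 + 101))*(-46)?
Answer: 9821/129 ≈ 76.132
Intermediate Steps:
B(r) = r/3
(B((-1 + 1) - 5) + 1/(-15 + 101))*(-46) = (((-1 + 1) - 5)/3 + 1/(-15 + 101))*(-46) = ((0 - 5)/3 + 1/86)*(-46) = ((⅓)*(-5) + 1/86)*(-46) = (-5/3 + 1/86)*(-46) = -427/258*(-46) = 9821/129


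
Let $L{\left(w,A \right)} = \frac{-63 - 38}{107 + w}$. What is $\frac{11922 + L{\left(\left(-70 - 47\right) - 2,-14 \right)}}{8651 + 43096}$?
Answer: $\frac{143165}{620964} \approx 0.23055$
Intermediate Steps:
$L{\left(w,A \right)} = - \frac{101}{107 + w}$
$\frac{11922 + L{\left(\left(-70 - 47\right) - 2,-14 \right)}}{8651 + 43096} = \frac{11922 - \frac{101}{107 - 119}}{8651 + 43096} = \frac{11922 - \frac{101}{107 - 119}}{51747} = \left(11922 - \frac{101}{107 - 119}\right) \frac{1}{51747} = \left(11922 - \frac{101}{-12}\right) \frac{1}{51747} = \left(11922 - - \frac{101}{12}\right) \frac{1}{51747} = \left(11922 + \frac{101}{12}\right) \frac{1}{51747} = \frac{143165}{12} \cdot \frac{1}{51747} = \frac{143165}{620964}$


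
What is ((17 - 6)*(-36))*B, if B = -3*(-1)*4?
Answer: -4752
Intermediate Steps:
B = 12 (B = 3*4 = 12)
((17 - 6)*(-36))*B = ((17 - 6)*(-36))*12 = (11*(-36))*12 = -396*12 = -4752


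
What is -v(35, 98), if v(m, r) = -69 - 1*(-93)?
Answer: -24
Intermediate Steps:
v(m, r) = 24 (v(m, r) = -69 + 93 = 24)
-v(35, 98) = -1*24 = -24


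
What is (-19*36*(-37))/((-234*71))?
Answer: -1406/923 ≈ -1.5233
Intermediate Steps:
(-19*36*(-37))/((-234*71)) = -684*(-37)/(-16614) = 25308*(-1/16614) = -1406/923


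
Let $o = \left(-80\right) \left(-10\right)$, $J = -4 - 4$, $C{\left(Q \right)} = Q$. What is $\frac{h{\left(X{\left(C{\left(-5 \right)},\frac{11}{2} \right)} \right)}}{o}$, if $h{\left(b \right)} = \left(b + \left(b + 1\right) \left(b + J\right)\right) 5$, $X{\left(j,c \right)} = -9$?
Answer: $\frac{127}{160} \approx 0.79375$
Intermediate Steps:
$J = -8$
$h{\left(b \right)} = 5 b + 5 \left(1 + b\right) \left(-8 + b\right)$ ($h{\left(b \right)} = \left(b + \left(b + 1\right) \left(b - 8\right)\right) 5 = \left(b + \left(1 + b\right) \left(-8 + b\right)\right) 5 = 5 b + 5 \left(1 + b\right) \left(-8 + b\right)$)
$o = 800$
$\frac{h{\left(X{\left(C{\left(-5 \right)},\frac{11}{2} \right)} \right)}}{o} = \frac{-40 - -270 + 5 \left(-9\right)^{2}}{800} = \left(-40 + 270 + 5 \cdot 81\right) \frac{1}{800} = \left(-40 + 270 + 405\right) \frac{1}{800} = 635 \cdot \frac{1}{800} = \frac{127}{160}$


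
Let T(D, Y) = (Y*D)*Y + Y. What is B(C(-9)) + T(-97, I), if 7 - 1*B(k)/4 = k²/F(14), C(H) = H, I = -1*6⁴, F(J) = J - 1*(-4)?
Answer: -162924038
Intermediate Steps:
F(J) = 4 + J (F(J) = J + 4 = 4 + J)
I = -1296 (I = -1*1296 = -1296)
T(D, Y) = Y + D*Y² (T(D, Y) = (D*Y)*Y + Y = D*Y² + Y = Y + D*Y²)
B(k) = 28 - 2*k²/9 (B(k) = 28 - 4*k²/(4 + 14) = 28 - 4*k²/18 = 28 - 2*k²/9)
B(C(-9)) + T(-97, I) = (28 - 2/9*(-9)²) - 1296*(1 - 97*(-1296)) = (28 - 2/9*81) - 1296*(1 + 125712) = (28 - 18) - 1296*125713 = 10 - 162924048 = -162924038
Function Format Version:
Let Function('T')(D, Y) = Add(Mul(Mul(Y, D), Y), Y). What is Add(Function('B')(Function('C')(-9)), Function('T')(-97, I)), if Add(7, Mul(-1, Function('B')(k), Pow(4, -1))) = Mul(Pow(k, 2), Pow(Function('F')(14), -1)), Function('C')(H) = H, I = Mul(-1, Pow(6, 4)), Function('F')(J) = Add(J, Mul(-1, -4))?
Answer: -162924038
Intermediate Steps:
Function('F')(J) = Add(4, J) (Function('F')(J) = Add(J, 4) = Add(4, J))
I = -1296 (I = Mul(-1, 1296) = -1296)
Function('T')(D, Y) = Add(Y, Mul(D, Pow(Y, 2))) (Function('T')(D, Y) = Add(Mul(Mul(D, Y), Y), Y) = Add(Mul(D, Pow(Y, 2)), Y) = Add(Y, Mul(D, Pow(Y, 2))))
Function('B')(k) = Add(28, Mul(Rational(-2, 9), Pow(k, 2))) (Function('B')(k) = Add(28, Mul(-4, Mul(Pow(k, 2), Pow(Add(4, 14), -1)))) = Add(28, Mul(-4, Mul(Pow(k, 2), Pow(18, -1)))) = Add(28, Mul(-4, Mul(Pow(k, 2), Rational(1, 18)))) = Add(28, Mul(-4, Mul(Rational(1, 18), Pow(k, 2)))) = Add(28, Mul(Rational(-2, 9), Pow(k, 2))))
Add(Function('B')(Function('C')(-9)), Function('T')(-97, I)) = Add(Add(28, Mul(Rational(-2, 9), Pow(-9, 2))), Mul(-1296, Add(1, Mul(-97, -1296)))) = Add(Add(28, Mul(Rational(-2, 9), 81)), Mul(-1296, Add(1, 125712))) = Add(Add(28, -18), Mul(-1296, 125713)) = Add(10, -162924048) = -162924038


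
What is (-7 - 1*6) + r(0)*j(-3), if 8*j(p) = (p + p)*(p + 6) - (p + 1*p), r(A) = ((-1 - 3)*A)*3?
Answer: -13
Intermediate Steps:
r(A) = -12*A (r(A) = -4*A*3 = -12*A)
j(p) = -p/4 + p*(6 + p)/4 (j(p) = ((p + p)*(p + 6) - (p + 1*p))/8 = ((2*p)*(6 + p) - (p + p))/8 = (2*p*(6 + p) - 2*p)/8 = (-2*p + 2*p*(6 + p))/8 = -p/4 + p*(6 + p)/4)
(-7 - 1*6) + r(0)*j(-3) = (-7 - 1*6) + (-12*0)*((¼)*(-3)*(5 - 3)) = (-7 - 6) + 0*((¼)*(-3)*2) = -13 + 0*(-3/2) = -13 + 0 = -13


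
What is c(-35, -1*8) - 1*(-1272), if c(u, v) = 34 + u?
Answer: 1271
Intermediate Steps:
c(-35, -1*8) - 1*(-1272) = (34 - 35) - 1*(-1272) = -1 + 1272 = 1271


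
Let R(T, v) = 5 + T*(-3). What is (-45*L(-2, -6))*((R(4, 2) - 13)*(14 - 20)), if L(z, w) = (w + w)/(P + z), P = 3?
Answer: 64800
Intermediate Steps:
R(T, v) = 5 - 3*T
L(z, w) = 2*w/(3 + z) (L(z, w) = (w + w)/(3 + z) = (2*w)/(3 + z) = 2*w/(3 + z))
(-45*L(-2, -6))*((R(4, 2) - 13)*(14 - 20)) = (-90*(-6)/(3 - 2))*(((5 - 3*4) - 13)*(14 - 20)) = (-90*(-6)/1)*(((5 - 12) - 13)*(-6)) = (-90*(-6))*((-7 - 13)*(-6)) = (-45*(-12))*(-20*(-6)) = 540*120 = 64800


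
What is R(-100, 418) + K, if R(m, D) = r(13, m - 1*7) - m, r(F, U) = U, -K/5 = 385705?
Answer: -1928532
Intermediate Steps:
K = -1928525 (K = -5*385705 = -1928525)
R(m, D) = -7 (R(m, D) = (m - 1*7) - m = (m - 7) - m = (-7 + m) - m = -7)
R(-100, 418) + K = -7 - 1928525 = -1928532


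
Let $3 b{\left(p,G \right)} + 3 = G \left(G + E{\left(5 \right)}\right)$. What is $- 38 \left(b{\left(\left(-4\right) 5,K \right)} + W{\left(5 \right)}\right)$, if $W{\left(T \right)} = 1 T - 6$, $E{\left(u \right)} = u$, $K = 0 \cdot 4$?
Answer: $76$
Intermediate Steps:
$K = 0$
$W{\left(T \right)} = -6 + T$ ($W{\left(T \right)} = T - 6 = -6 + T$)
$b{\left(p,G \right)} = -1 + \frac{G \left(5 + G\right)}{3}$ ($b{\left(p,G \right)} = -1 + \frac{G \left(G + 5\right)}{3} = -1 + \frac{G \left(5 + G\right)}{3}$)
$- 38 \left(b{\left(\left(-4\right) 5,K \right)} + W{\left(5 \right)}\right) = - 38 \left(\left(-1 + \frac{0^{2}}{3} + \frac{5}{3} \cdot 0\right) + \left(-6 + 5\right)\right) = - 38 \left(\left(-1 + \frac{1}{3} \cdot 0 + 0\right) - 1\right) = - 38 \left(\left(-1 + 0 + 0\right) - 1\right) = - 38 \left(-1 - 1\right) = \left(-38\right) \left(-2\right) = 76$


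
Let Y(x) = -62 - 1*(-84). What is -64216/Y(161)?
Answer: -32108/11 ≈ -2918.9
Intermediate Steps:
Y(x) = 22 (Y(x) = -62 + 84 = 22)
-64216/Y(161) = -64216/22 = -64216*1/22 = -32108/11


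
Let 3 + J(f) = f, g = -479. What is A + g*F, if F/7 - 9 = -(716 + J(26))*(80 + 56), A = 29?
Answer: 336959764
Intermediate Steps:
J(f) = -3 + f
F = -703465 (F = 63 + 7*(-(716 + (-3 + 26))*(80 + 56)) = 63 + 7*(-(716 + 23)*136) = 63 + 7*(-739*136) = 63 + 7*(-1*100504) = 63 + 7*(-100504) = 63 - 703528 = -703465)
A + g*F = 29 - 479*(-703465) = 29 + 336959735 = 336959764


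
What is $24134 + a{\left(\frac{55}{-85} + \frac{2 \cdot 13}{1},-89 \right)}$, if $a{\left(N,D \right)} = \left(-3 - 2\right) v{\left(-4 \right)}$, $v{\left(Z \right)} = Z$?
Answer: $24154$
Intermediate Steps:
$a{\left(N,D \right)} = 20$ ($a{\left(N,D \right)} = \left(-3 - 2\right) \left(-4\right) = \left(-5\right) \left(-4\right) = 20$)
$24134 + a{\left(\frac{55}{-85} + \frac{2 \cdot 13}{1},-89 \right)} = 24134 + 20 = 24154$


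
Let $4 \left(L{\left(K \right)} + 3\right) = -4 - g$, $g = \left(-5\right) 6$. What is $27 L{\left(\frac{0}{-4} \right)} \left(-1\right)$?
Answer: $- \frac{189}{2} \approx -94.5$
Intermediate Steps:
$g = -30$
$L{\left(K \right)} = \frac{7}{2}$ ($L{\left(K \right)} = -3 + \frac{-4 - -30}{4} = -3 + \frac{-4 + 30}{4} = -3 + \frac{1}{4} \cdot 26 = -3 + \frac{13}{2} = \frac{7}{2}$)
$27 L{\left(\frac{0}{-4} \right)} \left(-1\right) = 27 \cdot \frac{7}{2} \left(-1\right) = \frac{189}{2} \left(-1\right) = - \frac{189}{2}$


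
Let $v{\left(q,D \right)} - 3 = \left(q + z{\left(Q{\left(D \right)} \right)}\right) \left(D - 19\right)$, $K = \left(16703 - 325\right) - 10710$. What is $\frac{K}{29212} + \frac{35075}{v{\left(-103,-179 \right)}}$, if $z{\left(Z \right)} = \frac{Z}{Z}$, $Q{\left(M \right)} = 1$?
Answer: $\frac{2612612}{1353333} \approx 1.9305$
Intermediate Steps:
$z{\left(Z \right)} = 1$
$K = 5668$ ($K = 16378 - 10710 = 5668$)
$v{\left(q,D \right)} = 3 + \left(1 + q\right) \left(-19 + D\right)$ ($v{\left(q,D \right)} = 3 + \left(q + 1\right) \left(D - 19\right) = 3 + \left(1 + q\right) \left(-19 + D\right)$)
$\frac{K}{29212} + \frac{35075}{v{\left(-103,-179 \right)}} = \frac{5668}{29212} + \frac{35075}{-16 - 179 - -1957 - -18437} = 5668 \cdot \frac{1}{29212} + \frac{35075}{-16 - 179 + 1957 + 18437} = \frac{13}{67} + \frac{35075}{20199} = \frac{2612612}{1353333}$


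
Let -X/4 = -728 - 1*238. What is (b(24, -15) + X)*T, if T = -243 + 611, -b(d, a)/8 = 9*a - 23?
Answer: 1887104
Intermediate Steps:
X = 3864 (X = -4*(-728 - 1*238) = -4*(-728 - 238) = -4*(-966) = 3864)
b(d, a) = 184 - 72*a (b(d, a) = -8*(9*a - 23) = -8*(-23 + 9*a) = 184 - 72*a)
T = 368
(b(24, -15) + X)*T = ((184 - 72*(-15)) + 3864)*368 = ((184 + 1080) + 3864)*368 = (1264 + 3864)*368 = 5128*368 = 1887104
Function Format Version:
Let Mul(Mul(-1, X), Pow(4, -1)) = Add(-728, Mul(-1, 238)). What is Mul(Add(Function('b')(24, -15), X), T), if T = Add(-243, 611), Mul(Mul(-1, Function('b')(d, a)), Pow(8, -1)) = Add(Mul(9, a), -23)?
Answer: 1887104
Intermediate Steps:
X = 3864 (X = Mul(-4, Add(-728, Mul(-1, 238))) = Mul(-4, Add(-728, -238)) = Mul(-4, -966) = 3864)
Function('b')(d, a) = Add(184, Mul(-72, a)) (Function('b')(d, a) = Mul(-8, Add(Mul(9, a), -23)) = Mul(-8, Add(-23, Mul(9, a))) = Add(184, Mul(-72, a)))
T = 368
Mul(Add(Function('b')(24, -15), X), T) = Mul(Add(Add(184, Mul(-72, -15)), 3864), 368) = Mul(Add(Add(184, 1080), 3864), 368) = Mul(Add(1264, 3864), 368) = Mul(5128, 368) = 1887104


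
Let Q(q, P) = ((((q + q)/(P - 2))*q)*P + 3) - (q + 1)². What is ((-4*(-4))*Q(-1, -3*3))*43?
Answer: 35088/11 ≈ 3189.8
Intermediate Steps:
Q(q, P) = 3 - (1 + q)² + 2*P*q²/(-2 + P) (Q(q, P) = ((((2*q)/(-2 + P))*q)*P + 3) - (1 + q)² = (((2*q/(-2 + P))*q)*P + 3) - (1 + q)² = ((2*q²/(-2 + P))*P + 3) - (1 + q)² = (2*P*q²/(-2 + P) + 3) - (1 + q)² = (3 + 2*P*q²/(-2 + P)) - (1 + q)² = 3 - (1 + q)² + 2*P*q²/(-2 + P))
((-4*(-4))*Q(-1, -3*3))*43 = ((-4*(-4))*((-4 + 2*(-3*3) + 2*(-1)² + 4*(-1) - 3*3*(-1)² - 2*(-3*3)*(-1))/(-2 - 3*3)))*43 = (16*((-4 + 2*(-9) + 2*1 - 4 - 9*1 - 2*(-9)*(-1))/(-2 - 9)))*43 = (16*((-4 - 18 + 2 - 4 - 9 - 18)/(-11)))*43 = (16*(-1/11*(-51)))*43 = (16*(51/11))*43 = (816/11)*43 = 35088/11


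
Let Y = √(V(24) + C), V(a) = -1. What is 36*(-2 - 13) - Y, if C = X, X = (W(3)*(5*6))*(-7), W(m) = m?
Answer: -540 - I*√631 ≈ -540.0 - 25.12*I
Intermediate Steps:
X = -630 (X = (3*(5*6))*(-7) = (3*30)*(-7) = 90*(-7) = -630)
C = -630
Y = I*√631 (Y = √(-1 - 630) = √(-631) = I*√631 ≈ 25.12*I)
36*(-2 - 13) - Y = 36*(-2 - 13) - I*√631 = 36*(-15) - I*√631 = -540 - I*√631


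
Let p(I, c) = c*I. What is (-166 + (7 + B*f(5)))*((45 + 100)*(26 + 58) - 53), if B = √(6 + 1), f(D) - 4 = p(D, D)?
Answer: -1928193 + 351683*√7 ≈ -9.9773e+5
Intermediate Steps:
p(I, c) = I*c
f(D) = 4 + D² (f(D) = 4 + D*D = 4 + D²)
B = √7 ≈ 2.6458
(-166 + (7 + B*f(5)))*((45 + 100)*(26 + 58) - 53) = (-166 + (7 + √7*(4 + 5²)))*((45 + 100)*(26 + 58) - 53) = (-166 + (7 + √7*(4 + 25)))*(145*84 - 53) = (-166 + (7 + √7*29))*(12180 - 53) = (-166 + (7 + 29*√7))*12127 = (-159 + 29*√7)*12127 = -1928193 + 351683*√7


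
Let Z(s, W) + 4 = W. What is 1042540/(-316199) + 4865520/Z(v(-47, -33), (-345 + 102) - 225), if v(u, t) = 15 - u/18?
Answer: -192370579670/18655741 ≈ -10312.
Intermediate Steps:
v(u, t) = 15 - u/18
Z(s, W) = -4 + W
1042540/(-316199) + 4865520/Z(v(-47, -33), (-345 + 102) - 225) = 1042540/(-316199) + 4865520/(-4 + ((-345 + 102) - 225)) = 1042540*(-1/316199) + 4865520/(-4 + (-243 - 225)) = -1042540/316199 + 4865520/(-4 - 468) = -1042540/316199 + 4865520/(-472) = -1042540/316199 + 4865520*(-1/472) = -1042540/316199 - 608190/59 = -192370579670/18655741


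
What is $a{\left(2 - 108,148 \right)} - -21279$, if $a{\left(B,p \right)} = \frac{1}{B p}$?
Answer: $\frac{333824951}{15688} \approx 21279.0$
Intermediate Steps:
$a{\left(B,p \right)} = \frac{1}{B p}$
$a{\left(2 - 108,148 \right)} - -21279 = \frac{1}{\left(2 - 108\right) 148} - -21279 = \frac{1}{-106} \cdot \frac{1}{148} + 21279 = \left(- \frac{1}{106}\right) \frac{1}{148} + 21279 = - \frac{1}{15688} + 21279 = \frac{333824951}{15688}$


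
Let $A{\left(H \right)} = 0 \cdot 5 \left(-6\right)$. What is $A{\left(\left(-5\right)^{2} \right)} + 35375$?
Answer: $35375$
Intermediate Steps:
$A{\left(H \right)} = 0$ ($A{\left(H \right)} = 0 \left(-6\right) = 0$)
$A{\left(\left(-5\right)^{2} \right)} + 35375 = 0 + 35375 = 35375$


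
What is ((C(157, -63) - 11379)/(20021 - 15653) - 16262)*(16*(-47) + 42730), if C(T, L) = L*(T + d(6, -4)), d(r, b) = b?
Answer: -248556754371/364 ≈ -6.8285e+8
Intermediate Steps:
C(T, L) = L*(-4 + T) (C(T, L) = L*(T - 4) = L*(-4 + T))
((C(157, -63) - 11379)/(20021 - 15653) - 16262)*(16*(-47) + 42730) = ((-63*(-4 + 157) - 11379)/(20021 - 15653) - 16262)*(16*(-47) + 42730) = ((-63*153 - 11379)/4368 - 16262)*(-752 + 42730) = ((-9639 - 11379)*(1/4368) - 16262)*41978 = (-21018*1/4368 - 16262)*41978 = (-3503/728 - 16262)*41978 = -11842239/728*41978 = -248556754371/364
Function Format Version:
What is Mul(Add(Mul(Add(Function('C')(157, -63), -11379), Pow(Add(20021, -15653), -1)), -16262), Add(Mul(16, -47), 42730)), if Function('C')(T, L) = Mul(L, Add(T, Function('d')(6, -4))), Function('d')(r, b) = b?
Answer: Rational(-248556754371, 364) ≈ -6.8285e+8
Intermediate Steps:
Function('C')(T, L) = Mul(L, Add(-4, T)) (Function('C')(T, L) = Mul(L, Add(T, -4)) = Mul(L, Add(-4, T)))
Mul(Add(Mul(Add(Function('C')(157, -63), -11379), Pow(Add(20021, -15653), -1)), -16262), Add(Mul(16, -47), 42730)) = Mul(Add(Mul(Add(Mul(-63, Add(-4, 157)), -11379), Pow(Add(20021, -15653), -1)), -16262), Add(Mul(16, -47), 42730)) = Mul(Add(Mul(Add(Mul(-63, 153), -11379), Pow(4368, -1)), -16262), Add(-752, 42730)) = Mul(Add(Mul(Add(-9639, -11379), Rational(1, 4368)), -16262), 41978) = Mul(Add(Mul(-21018, Rational(1, 4368)), -16262), 41978) = Mul(Add(Rational(-3503, 728), -16262), 41978) = Mul(Rational(-11842239, 728), 41978) = Rational(-248556754371, 364)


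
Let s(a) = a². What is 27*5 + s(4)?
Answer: 151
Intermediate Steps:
27*5 + s(4) = 27*5 + 4² = 135 + 16 = 151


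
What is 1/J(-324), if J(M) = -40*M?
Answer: 1/12960 ≈ 7.7161e-5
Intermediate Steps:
1/J(-324) = 1/(-40*(-324)) = 1/12960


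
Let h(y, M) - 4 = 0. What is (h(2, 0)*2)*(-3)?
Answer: -24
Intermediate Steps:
h(y, M) = 4 (h(y, M) = 4 + 0 = 4)
(h(2, 0)*2)*(-3) = (4*2)*(-3) = 8*(-3) = -24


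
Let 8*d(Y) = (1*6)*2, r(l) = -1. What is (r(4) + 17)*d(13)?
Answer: 24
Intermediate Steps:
d(Y) = 3/2 (d(Y) = ((1*6)*2)/8 = (6*2)/8 = (⅛)*12 = 3/2)
(r(4) + 17)*d(13) = (-1 + 17)*(3/2) = 16*(3/2) = 24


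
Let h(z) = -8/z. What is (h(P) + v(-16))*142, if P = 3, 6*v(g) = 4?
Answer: -284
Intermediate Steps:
v(g) = ⅔ (v(g) = (⅙)*4 = ⅔)
(h(P) + v(-16))*142 = (-8/3 + ⅔)*142 = -2*142 = -284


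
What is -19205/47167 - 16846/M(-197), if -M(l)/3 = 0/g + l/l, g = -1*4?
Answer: 794517667/141501 ≈ 5614.9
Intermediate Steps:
g = -4
M(l) = -3 (M(l) = -3*(0/(-4) + l/l) = -3*(0*(-¼) + 1) = -3*(0 + 1) = -3*1 = -3)
-19205/47167 - 16846/M(-197) = -19205/47167 - 16846/(-3) = -19205*1/47167 - 16846*(-⅓) = -19205/47167 + 16846/3 = 794517667/141501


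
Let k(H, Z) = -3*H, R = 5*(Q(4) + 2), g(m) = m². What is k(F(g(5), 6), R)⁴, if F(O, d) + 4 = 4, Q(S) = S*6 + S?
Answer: 0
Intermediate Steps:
Q(S) = 7*S (Q(S) = 6*S + S = 7*S)
F(O, d) = 0 (F(O, d) = -4 + 4 = 0)
R = 150 (R = 5*(7*4 + 2) = 5*(28 + 2) = 5*30 = 150)
k(F(g(5), 6), R)⁴ = (-3*0)⁴ = 0⁴ = 0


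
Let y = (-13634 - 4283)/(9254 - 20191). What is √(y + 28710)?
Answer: √3434427848219/10937 ≈ 169.45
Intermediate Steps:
y = 17917/10937 (y = -17917/(-10937) = -17917*(-1/10937) = 17917/10937 ≈ 1.6382)
√(y + 28710) = √(17917/10937 + 28710) = √(314019187/10937) = √3434427848219/10937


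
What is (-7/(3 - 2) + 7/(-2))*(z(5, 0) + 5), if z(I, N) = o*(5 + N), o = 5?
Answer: -315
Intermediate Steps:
z(I, N) = 25 + 5*N (z(I, N) = 5*(5 + N) = 25 + 5*N)
(-7/(3 - 2) + 7/(-2))*(z(5, 0) + 5) = (-7/(3 - 2) + 7/(-2))*((25 + 5*0) + 5) = (-7/1 + 7*(-½))*((25 + 0) + 5) = (-7*1 - 7/2)*(25 + 5) = (-7 - 7/2)*30 = -21/2*30 = -315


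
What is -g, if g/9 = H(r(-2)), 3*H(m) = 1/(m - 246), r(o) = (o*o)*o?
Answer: 3/254 ≈ 0.011811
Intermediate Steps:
r(o) = o**3 (r(o) = o**2*o = o**3)
H(m) = 1/(3*(-246 + m)) (H(m) = 1/(3*(m - 246)) = 1/(3*(-246 + m)))
g = -3/254 (g = 9*(1/(3*(-246 + (-2)**3))) = 9*(1/(3*(-246 - 8))) = 9*((1/3)/(-254)) = 9*((1/3)*(-1/254)) = 9*(-1/762) = -3/254 ≈ -0.011811)
-g = -1*(-3/254) = 3/254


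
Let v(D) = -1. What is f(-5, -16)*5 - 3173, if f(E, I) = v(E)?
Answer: -3178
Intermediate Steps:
f(E, I) = -1
f(-5, -16)*5 - 3173 = -1*5 - 3173 = -5 - 3173 = -3178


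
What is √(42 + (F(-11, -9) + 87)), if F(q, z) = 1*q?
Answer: √118 ≈ 10.863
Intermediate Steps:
F(q, z) = q
√(42 + (F(-11, -9) + 87)) = √(42 + (-11 + 87)) = √(42 + 76) = √118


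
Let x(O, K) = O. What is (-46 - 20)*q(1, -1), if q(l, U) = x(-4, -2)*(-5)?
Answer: -1320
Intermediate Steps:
q(l, U) = 20 (q(l, U) = -4*(-5) = 20)
(-46 - 20)*q(1, -1) = (-46 - 20)*20 = -66*20 = -1320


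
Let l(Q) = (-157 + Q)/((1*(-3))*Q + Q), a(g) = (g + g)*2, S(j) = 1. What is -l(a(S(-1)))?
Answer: -153/8 ≈ -19.125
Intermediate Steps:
a(g) = 4*g (a(g) = (2*g)*2 = 4*g)
l(Q) = -(-157 + Q)/(2*Q) (l(Q) = (-157 + Q)/(-3*Q + Q) = (-157 + Q)/((-2*Q)) = (-157 + Q)*(-1/(2*Q)) = -(-157 + Q)/(2*Q))
-l(a(S(-1))) = -(157 - 4)/(2*(4*1)) = -(157 - 1*4)/(2*4) = -(157 - 4)/(2*4) = -153/(2*4) = -1*153/8 = -153/8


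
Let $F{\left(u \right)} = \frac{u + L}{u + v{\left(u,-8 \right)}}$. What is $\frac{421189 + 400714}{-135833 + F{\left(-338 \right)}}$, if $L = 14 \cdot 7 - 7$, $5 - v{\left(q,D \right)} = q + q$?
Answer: $- \frac{281912729}{46590966} \approx -6.0508$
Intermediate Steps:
$v{\left(q,D \right)} = 5 - 2 q$ ($v{\left(q,D \right)} = 5 - \left(q + q\right) = 5 - 2 q$)
$L = 91$ ($L = 98 - 7 = 91$)
$F{\left(u \right)} = \frac{91 + u}{5 - u}$ ($F{\left(u \right)} = \frac{u + 91}{u - \left(-5 + 2 u\right)} = \frac{91 + u}{5 - u}$)
$\frac{421189 + 400714}{-135833 + F{\left(-338 \right)}} = \frac{421189 + 400714}{-135833 + \frac{91 - 338}{5 - -338}} = \frac{821903}{-135833 + \frac{1}{5 + 338} \left(-247\right)} = \frac{821903}{-135833 + \frac{1}{343} \left(-247\right)} = \frac{821903}{-135833 - \frac{247}{343}} = \frac{821903}{- \frac{46590966}{343}} = 821903 \left(- \frac{343}{46590966}\right) = - \frac{281912729}{46590966}$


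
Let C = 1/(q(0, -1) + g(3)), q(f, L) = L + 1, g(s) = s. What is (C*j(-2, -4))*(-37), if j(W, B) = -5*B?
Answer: -740/3 ≈ -246.67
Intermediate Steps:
q(f, L) = 1 + L
C = ⅓ (C = 1/((1 - 1) + 3) = 1/(0 + 3) = 1/3 = ⅓ ≈ 0.33333)
(C*j(-2, -4))*(-37) = ((-5*(-4))/3)*(-37) = ((⅓)*20)*(-37) = (20/3)*(-37) = -740/3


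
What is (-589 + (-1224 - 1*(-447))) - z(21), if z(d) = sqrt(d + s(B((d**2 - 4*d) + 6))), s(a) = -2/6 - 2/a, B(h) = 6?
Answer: -1366 - sqrt(183)/3 ≈ -1370.5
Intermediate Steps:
s(a) = -1/3 - 2/a (s(a) = -2*1/6 - 2/a = -1/3 - 2/a)
z(d) = sqrt(-2/3 + d) (z(d) = sqrt(d + (1/3)*(-6 - 1*6)/6) = sqrt(d + (1/3)*(1/6)*(-6 - 6)) = sqrt(d + (1/3)*(1/6)*(-12)) = sqrt(d - 2/3) = sqrt(-2/3 + d))
(-589 + (-1224 - 1*(-447))) - z(21) = (-589 + (-1224 - 1*(-447))) - sqrt(-6 + 9*21)/3 = (-589 + (-1224 + 447)) - sqrt(-6 + 189)/3 = (-589 - 777) - sqrt(183)/3 = -1366 - sqrt(183)/3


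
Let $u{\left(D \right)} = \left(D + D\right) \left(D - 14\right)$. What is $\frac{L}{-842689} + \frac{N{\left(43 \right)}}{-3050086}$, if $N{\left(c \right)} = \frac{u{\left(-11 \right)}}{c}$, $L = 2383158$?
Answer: $- \frac{156280224048617}{55260889306961} \approx -2.828$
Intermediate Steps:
$u{\left(D \right)} = 2 D \left(-14 + D\right)$
$N{\left(c \right)} = \frac{550}{c}$ ($N{\left(c \right)} = \frac{2 \left(-11\right) \left(-14 - 11\right)}{c} = \frac{2 \left(-11\right) \left(-25\right)}{c} = \frac{550}{c}$)
$\frac{L}{-842689} + \frac{N{\left(43 \right)}}{-3050086} = \frac{2383158}{-842689} + \frac{550 \cdot \frac{1}{43}}{-3050086} = 2383158 \left(- \frac{1}{842689}\right) + 550 \cdot \frac{1}{43} \left(- \frac{1}{3050086}\right) = - \frac{2383158}{842689} + \frac{550}{43} \left(- \frac{1}{3050086}\right) = - \frac{2383158}{842689} - \frac{275}{65576849} = - \frac{156280224048617}{55260889306961}$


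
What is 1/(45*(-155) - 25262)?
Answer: -1/32237 ≈ -3.1020e-5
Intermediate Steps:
1/(45*(-155) - 25262) = 1/(-6975 - 25262) = 1/(-32237) = -1/32237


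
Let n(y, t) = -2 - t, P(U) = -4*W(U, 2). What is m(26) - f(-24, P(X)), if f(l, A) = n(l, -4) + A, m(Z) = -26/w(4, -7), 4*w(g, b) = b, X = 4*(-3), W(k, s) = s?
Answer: 146/7 ≈ 20.857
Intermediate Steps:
X = -12
w(g, b) = b/4
P(U) = -8 (P(U) = -4*2 = -8)
m(Z) = 104/7 (m(Z) = -26/((¼)*(-7)) = -26/(-7/4) = -26*(-4/7) = 104/7)
f(l, A) = 2 + A (f(l, A) = (-2 - 1*(-4)) + A = (-2 + 4) + A = 2 + A)
m(26) - f(-24, P(X)) = 104/7 - (2 - 8) = 104/7 - 1*(-6) = 104/7 + 6 = 146/7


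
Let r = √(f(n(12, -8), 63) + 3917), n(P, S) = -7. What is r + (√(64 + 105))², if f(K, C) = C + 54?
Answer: 169 + √4034 ≈ 232.51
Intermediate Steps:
f(K, C) = 54 + C
r = √4034 (r = √((54 + 63) + 3917) = √(117 + 3917) = √4034 ≈ 63.514)
r + (√(64 + 105))² = √4034 + (√(64 + 105))² = √4034 + (√169)² = √4034 + 13² = √4034 + 169 = 169 + √4034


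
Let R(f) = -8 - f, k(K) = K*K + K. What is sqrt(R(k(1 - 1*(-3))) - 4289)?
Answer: I*sqrt(4317) ≈ 65.704*I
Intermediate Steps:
k(K) = K + K**2 (k(K) = K**2 + K = K + K**2)
sqrt(R(k(1 - 1*(-3))) - 4289) = sqrt((-8 - (1 - 1*(-3))*(1 + (1 - 1*(-3)))) - 4289) = sqrt((-8 - (1 + 3)*(1 + (1 + 3))) - 4289) = sqrt((-8 - 4*(1 + 4)) - 4289) = sqrt((-8 - 4*5) - 4289) = sqrt((-8 - 1*20) - 4289) = sqrt((-8 - 20) - 4289) = sqrt(-28 - 4289) = sqrt(-4317) = I*sqrt(4317)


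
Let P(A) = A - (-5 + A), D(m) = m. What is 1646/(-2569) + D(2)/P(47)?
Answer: -3092/12845 ≈ -0.24072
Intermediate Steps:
P(A) = 5 (P(A) = A + (5 - A) = 5)
1646/(-2569) + D(2)/P(47) = 1646/(-2569) + 2/5 = 1646*(-1/2569) + 2*(1/5) = -1646/2569 + 2/5 = -3092/12845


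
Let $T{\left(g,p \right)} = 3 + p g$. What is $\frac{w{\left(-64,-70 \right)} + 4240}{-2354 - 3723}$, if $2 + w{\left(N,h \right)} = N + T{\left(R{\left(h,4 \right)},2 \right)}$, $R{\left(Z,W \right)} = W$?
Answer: $- \frac{4185}{6077} \approx -0.68866$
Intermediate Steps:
$T{\left(g,p \right)} = 3 + g p$
$w{\left(N,h \right)} = 9 + N$ ($w{\left(N,h \right)} = -2 + \left(N + \left(3 + 4 \cdot 2\right)\right) = -2 + \left(N + \left(3 + 8\right)\right) = -2 + \left(N + 11\right) = -2 + \left(11 + N\right) = 9 + N$)
$\frac{w{\left(-64,-70 \right)} + 4240}{-2354 - 3723} = \frac{\left(9 - 64\right) + 4240}{-2354 - 3723} = \frac{-55 + 4240}{-6077} = 4185 \left(- \frac{1}{6077}\right) = - \frac{4185}{6077}$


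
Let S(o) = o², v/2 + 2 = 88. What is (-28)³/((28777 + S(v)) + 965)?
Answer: -10976/29663 ≈ -0.37002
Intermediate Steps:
v = 172 (v = -4 + 2*88 = -4 + 176 = 172)
(-28)³/((28777 + S(v)) + 965) = (-28)³/((28777 + 172²) + 965) = -21952/((28777 + 29584) + 965) = -21952/(58361 + 965) = -21952/59326 = -21952*1/59326 = -10976/29663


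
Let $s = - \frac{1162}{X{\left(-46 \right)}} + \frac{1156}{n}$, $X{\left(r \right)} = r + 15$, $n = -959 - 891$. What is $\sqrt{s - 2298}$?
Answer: $\frac{i \sqrt{74369436046}}{5735} \approx 47.551 i$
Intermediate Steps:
$n = -1850$ ($n = -959 - 891 = -1850$)
$X{\left(r \right)} = 15 + r$
$s = \frac{1056932}{28675}$ ($s = - \frac{1162}{15 - 46} + \frac{1156}{-1850} = - \frac{1162}{-31} + 1156 \left(- \frac{1}{1850}\right) = \left(-1162\right) \left(- \frac{1}{31}\right) - \frac{578}{925} = \frac{1162}{31} - \frac{578}{925} = \frac{1056932}{28675} \approx 36.859$)
$\sqrt{s - 2298} = \sqrt{\frac{1056932}{28675} - 2298} = \sqrt{- \frac{64838218}{28675}} = \frac{i \sqrt{74369436046}}{5735}$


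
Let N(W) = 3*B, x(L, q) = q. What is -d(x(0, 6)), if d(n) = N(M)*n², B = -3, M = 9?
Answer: 324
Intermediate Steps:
N(W) = -9 (N(W) = 3*(-3) = -9)
d(n) = -9*n²
-d(x(0, 6)) = -(-9)*6² = -(-9)*36 = -1*(-324) = 324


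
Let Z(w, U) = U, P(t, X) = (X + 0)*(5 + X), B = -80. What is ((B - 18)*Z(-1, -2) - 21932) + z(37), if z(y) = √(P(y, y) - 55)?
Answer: -21736 + √1499 ≈ -21697.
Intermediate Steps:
P(t, X) = X*(5 + X)
z(y) = √(-55 + y*(5 + y)) (z(y) = √(y*(5 + y) - 55) = √(-55 + y*(5 + y)))
((B - 18)*Z(-1, -2) - 21932) + z(37) = ((-80 - 18)*(-2) - 21932) + √(-55 + 37*(5 + 37)) = (-98*(-2) - 21932) + √(-55 + 37*42) = (196 - 21932) + √(-55 + 1554) = -21736 + √1499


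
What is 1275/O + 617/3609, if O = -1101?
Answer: -1307386/1324503 ≈ -0.98708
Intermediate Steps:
1275/O + 617/3609 = 1275/(-1101) + 617/3609 = 1275*(-1/1101) + 617*(1/3609) = -425/367 + 617/3609 = -1307386/1324503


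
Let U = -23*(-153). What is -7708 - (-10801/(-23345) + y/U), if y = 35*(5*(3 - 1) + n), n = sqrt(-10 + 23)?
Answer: -3933332369/510255 - 35*sqrt(13)/3519 ≈ -7708.6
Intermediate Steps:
U = 3519
n = sqrt(13) ≈ 3.6056
y = 350 + 35*sqrt(13) (y = 35*(5*(3 - 1) + sqrt(13)) = 35*(5*2 + sqrt(13)) = 35*(10 + sqrt(13)) = 350 + 35*sqrt(13) ≈ 476.19)
-7708 - (-10801/(-23345) + y/U) = -7708 - (-10801/(-23345) + (350 + 35*sqrt(13))/3519) = -7708 - (-10801*(-1/23345) + (350 + 35*sqrt(13))*(1/3519)) = -7708 - (1543/3335 + (350/3519 + 35*sqrt(13)/3519)) = -7708 - (286829/510255 + 35*sqrt(13)/3519) = -7708 + (-286829/510255 - 35*sqrt(13)/3519) = -3933332369/510255 - 35*sqrt(13)/3519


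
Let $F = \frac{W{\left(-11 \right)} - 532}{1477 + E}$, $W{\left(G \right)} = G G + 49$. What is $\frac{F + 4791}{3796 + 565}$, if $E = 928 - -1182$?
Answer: $\frac{17184955}{15642907} \approx 1.0986$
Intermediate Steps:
$W{\left(G \right)} = 49 + G^{2}$ ($W{\left(G \right)} = G^{2} + 49 = 49 + G^{2}$)
$E = 2110$ ($E = 928 + 1182 = 2110$)
$F = - \frac{362}{3587}$ ($F = \frac{\left(49 + \left(-11\right)^{2}\right) - 532}{1477 + 2110} = \frac{\left(49 + 121\right) - 532}{3587} = \left(170 - 532\right) \frac{1}{3587} = \left(-362\right) \frac{1}{3587} = - \frac{362}{3587} \approx -0.10092$)
$\frac{F + 4791}{3796 + 565} = \frac{- \frac{362}{3587} + 4791}{3796 + 565} = \frac{17184955}{3587 \cdot 4361} = \frac{17184955}{3587} \cdot \frac{1}{4361} = \frac{17184955}{15642907}$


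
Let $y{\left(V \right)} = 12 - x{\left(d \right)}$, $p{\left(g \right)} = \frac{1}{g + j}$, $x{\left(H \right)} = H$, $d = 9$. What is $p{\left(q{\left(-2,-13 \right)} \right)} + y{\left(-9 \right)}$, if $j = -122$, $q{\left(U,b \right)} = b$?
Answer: $\frac{404}{135} \approx 2.9926$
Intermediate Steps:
$p{\left(g \right)} = \frac{1}{-122 + g}$ ($p{\left(g \right)} = \frac{1}{g - 122} = \frac{1}{-122 + g}$)
$y{\left(V \right)} = 3$ ($y{\left(V \right)} = 12 - 9 = 3$)
$p{\left(q{\left(-2,-13 \right)} \right)} + y{\left(-9 \right)} = \frac{1}{-122 - 13} + 3 = \frac{1}{-135} + 3 = - \frac{1}{135} + 3 = \frac{404}{135}$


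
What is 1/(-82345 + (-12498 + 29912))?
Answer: -1/64931 ≈ -1.5401e-5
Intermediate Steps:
1/(-82345 + (-12498 + 29912)) = 1/(-82345 + 17414) = 1/(-64931) = -1/64931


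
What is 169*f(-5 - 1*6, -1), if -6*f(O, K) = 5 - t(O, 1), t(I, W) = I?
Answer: -1352/3 ≈ -450.67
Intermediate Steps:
f(O, K) = -⅚ + O/6 (f(O, K) = -(5 - O)/6 = -⅚ + O/6)
169*f(-5 - 1*6, -1) = 169*(-⅚ + (-5 - 1*6)/6) = 169*(-⅚ + (-5 - 6)/6) = 169*(-⅚ + (⅙)*(-11)) = 169*(-⅚ - 11/6) = 169*(-8/3) = -1352/3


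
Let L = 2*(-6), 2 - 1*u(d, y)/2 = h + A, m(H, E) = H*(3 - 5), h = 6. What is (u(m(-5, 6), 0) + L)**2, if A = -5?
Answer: 100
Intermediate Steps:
m(H, E) = -2*H (m(H, E) = H*(-2) = -2*H)
u(d, y) = 2 (u(d, y) = 4 - 2*(6 - 5) = 4 - 2*1 = 4 - 2 = 2)
L = -12
(u(m(-5, 6), 0) + L)**2 = (2 - 12)**2 = (-10)**2 = 100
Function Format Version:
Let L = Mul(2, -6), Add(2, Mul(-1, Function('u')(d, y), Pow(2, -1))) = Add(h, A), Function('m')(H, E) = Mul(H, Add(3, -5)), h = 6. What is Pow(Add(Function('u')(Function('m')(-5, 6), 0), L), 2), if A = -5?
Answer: 100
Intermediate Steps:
Function('m')(H, E) = Mul(-2, H) (Function('m')(H, E) = Mul(H, -2) = Mul(-2, H))
Function('u')(d, y) = 2 (Function('u')(d, y) = Add(4, Mul(-2, Add(6, -5))) = Add(4, Mul(-2, 1)) = Add(4, -2) = 2)
L = -12
Pow(Add(Function('u')(Function('m')(-5, 6), 0), L), 2) = Pow(Add(2, -12), 2) = Pow(-10, 2) = 100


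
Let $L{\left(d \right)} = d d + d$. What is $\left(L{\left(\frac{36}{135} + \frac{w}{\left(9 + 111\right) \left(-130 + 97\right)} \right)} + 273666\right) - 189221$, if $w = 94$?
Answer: $\frac{331059361741}{3920400} \approx 84445.0$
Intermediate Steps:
$L{\left(d \right)} = d + d^{2}$ ($L{\left(d \right)} = d^{2} + d = d + d^{2}$)
$\left(L{\left(\frac{36}{135} + \frac{w}{\left(9 + 111\right) \left(-130 + 97\right)} \right)} + 273666\right) - 189221 = \left(\left(\frac{36}{135} + \frac{94}{\left(9 + 111\right) \left(-130 + 97\right)}\right) \left(1 + \left(\frac{36}{135} + \frac{94}{\left(9 + 111\right) \left(-130 + 97\right)}\right)\right) + 273666\right) - 189221 = \left(\left(36 \cdot \frac{1}{135} + \frac{94}{120 \left(-33\right)}\right) \left(1 + \left(36 \cdot \frac{1}{135} + \frac{94}{120 \left(-33\right)}\right)\right) + 273666\right) - 189221 = \left(\left(\frac{4}{15} + \frac{94}{-3960}\right) \left(1 + \left(\frac{4}{15} + \frac{94}{-3960}\right)\right) + 273666\right) - 189221 = \left(\left(\frac{4}{15} + 94 \left(- \frac{1}{3960}\right)\right) \left(1 + \left(\frac{4}{15} + 94 \left(- \frac{1}{3960}\right)\right)\right) + 273666\right) - 189221 = \left(\left(\frac{4}{15} - \frac{47}{1980}\right) \left(1 + \left(\frac{4}{15} - \frac{47}{1980}\right)\right) + 273666\right) - 189221 = \left(\frac{481 \left(1 + \frac{481}{1980}\right)}{1980} + 273666\right) - 189221 = \left(\frac{481}{1980} \cdot \frac{2461}{1980} + 273666\right) - 189221 = \left(\frac{1183741}{3920400} + 273666\right) - 189221 = \frac{1072881370141}{3920400} - 189221 = \frac{331059361741}{3920400}$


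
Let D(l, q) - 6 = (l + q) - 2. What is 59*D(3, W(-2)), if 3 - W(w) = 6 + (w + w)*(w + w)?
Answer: -708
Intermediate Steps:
W(w) = -3 - 4*w² (W(w) = 3 - (6 + (w + w)*(w + w)) = 3 - (6 + (2*w)*(2*w)) = 3 - (6 + 4*w²) = 3 + (-6 - 4*w²) = -3 - 4*w²)
D(l, q) = 4 + l + q (D(l, q) = 6 + ((l + q) - 2) = 6 + (-2 + l + q) = 4 + l + q)
59*D(3, W(-2)) = 59*(4 + 3 + (-3 - 4*(-2)²)) = 59*(4 + 3 + (-3 - 4*4)) = 59*(4 + 3 + (-3 - 16)) = 59*(4 + 3 - 19) = 59*(-12) = -708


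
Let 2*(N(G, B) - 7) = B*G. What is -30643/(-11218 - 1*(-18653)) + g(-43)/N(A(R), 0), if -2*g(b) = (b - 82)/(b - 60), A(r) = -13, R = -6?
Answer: -45116581/10721270 ≈ -4.2081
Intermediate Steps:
N(G, B) = 7 + B*G/2 (N(G, B) = 7 + (B*G)/2 = 7 + B*G/2)
g(b) = -(-82 + b)/(2*(-60 + b)) (g(b) = -(b - 82)/(2*(b - 60)) = -(-82 + b)/(2*(-60 + b)))
-30643/(-11218 - 1*(-18653)) + g(-43)/N(A(R), 0) = -30643/(-11218 - 1*(-18653)) + ((82 - 1*(-43))/(2*(-60 - 43)))/(7 + (1/2)*0*(-13)) = -30643/(-11218 + 18653) + ((1/2)*(82 + 43)/(-103))/(7 + 0) = -30643/7435 + ((1/2)*(-1/103)*125)/7 = -30643*1/7435 - 125/206*1/7 = -30643/7435 - 125/1442 = -45116581/10721270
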